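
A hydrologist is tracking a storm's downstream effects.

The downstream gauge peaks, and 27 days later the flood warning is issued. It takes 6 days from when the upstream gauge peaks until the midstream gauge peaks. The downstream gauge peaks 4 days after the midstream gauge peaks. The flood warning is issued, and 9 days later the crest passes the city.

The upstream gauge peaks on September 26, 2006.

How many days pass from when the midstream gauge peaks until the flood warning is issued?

31 days

Causal path: the midstream gauge peaks → the downstream gauge peaks → the flood warning is issued.
Total delay along the path: 4 + 27 = 31 days.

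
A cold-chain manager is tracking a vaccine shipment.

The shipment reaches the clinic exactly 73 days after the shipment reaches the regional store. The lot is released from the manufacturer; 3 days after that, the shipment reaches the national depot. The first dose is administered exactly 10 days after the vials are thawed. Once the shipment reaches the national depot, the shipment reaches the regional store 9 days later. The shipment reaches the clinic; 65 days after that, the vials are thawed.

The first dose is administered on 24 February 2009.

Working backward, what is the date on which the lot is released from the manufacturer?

17 September 2008

The first dose is administered: Feb 24, 2009.
The vials are thawed: Feb 24, 2009 − 10 days = Feb 14, 2009.
The shipment reaches the clinic: Feb 14, 2009 − 65 days = Dec 11, 2008.
The shipment reaches the regional store: Dec 11, 2008 − 73 days = Sep 29, 2008.
The shipment reaches the national depot: Sep 29, 2008 − 9 days = Sep 20, 2008.
The lot is released from the manufacturer: Sep 20, 2008 − 3 days = Sep 17, 2008.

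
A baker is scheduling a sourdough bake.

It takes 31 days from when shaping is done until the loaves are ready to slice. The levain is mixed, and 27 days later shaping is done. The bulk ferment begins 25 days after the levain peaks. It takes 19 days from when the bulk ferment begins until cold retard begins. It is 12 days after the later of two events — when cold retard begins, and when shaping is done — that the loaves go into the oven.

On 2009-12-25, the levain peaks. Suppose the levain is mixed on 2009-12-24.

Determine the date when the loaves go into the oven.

2010-02-19

The levain peaks: Dec 25, 2009.
The bulk ferment begins: Dec 25, 2009 + 25 days = Jan 19, 2010.
Cold retard begins: Jan 19, 2010 + 19 days = Feb 7, 2010.
The levain is mixed: Dec 24, 2009.
Shaping is done: Dec 24, 2009 + 27 days = Jan 20, 2010.
Both prerequisites met — cold retard begins (Feb 7, 2010), shaping is done (Jan 20, 2010); the later is Feb 7, 2010.
The loaves go into the oven: Feb 7, 2010 + 12 days = Feb 19, 2010.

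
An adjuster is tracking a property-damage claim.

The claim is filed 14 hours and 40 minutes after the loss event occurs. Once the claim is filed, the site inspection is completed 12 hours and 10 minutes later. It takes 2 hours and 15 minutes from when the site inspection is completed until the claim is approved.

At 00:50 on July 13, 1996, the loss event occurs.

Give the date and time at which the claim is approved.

The loss event occurs: 00:50 Jul 13, 1996.
The claim is filed: 00:50 Jul 13, 1996 + 14h40m = 15:30 Jul 13, 1996.
The site inspection is completed: 15:30 Jul 13, 1996 + 12h10m = 03:40 Jul 14, 1996.
The claim is approved: 03:40 Jul 14, 1996 + 2h15m = 05:55 Jul 14, 1996.

05:55 on July 14, 1996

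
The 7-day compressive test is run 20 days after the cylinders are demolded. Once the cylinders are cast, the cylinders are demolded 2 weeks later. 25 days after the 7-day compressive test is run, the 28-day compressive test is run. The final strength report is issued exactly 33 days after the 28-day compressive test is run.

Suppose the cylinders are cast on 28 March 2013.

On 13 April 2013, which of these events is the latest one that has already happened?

The cylinders are cast: Mar 28, 2013.
The cylinders are demolded: Mar 28, 2013 + 2 weeks = Apr 11, 2013.
The 7-day compressive test is run: Apr 11, 2013 + 20 days = May 1, 2013.
The 28-day compressive test is run: May 1, 2013 + 25 days = May 26, 2013.
The final strength report is issued: May 26, 2013 + 33 days = Jun 28, 2013.
Apr 13, 2013 falls between when the cylinders are demolded (Apr 11, 2013) and when the 7-day compressive test is run (May 1, 2013).

The cylinders are demolded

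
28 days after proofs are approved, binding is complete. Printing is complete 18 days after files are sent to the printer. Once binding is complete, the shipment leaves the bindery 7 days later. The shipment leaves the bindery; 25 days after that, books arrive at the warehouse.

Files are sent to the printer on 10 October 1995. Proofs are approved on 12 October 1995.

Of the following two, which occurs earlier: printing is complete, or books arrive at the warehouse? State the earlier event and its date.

Printing is complete — 28 October 1995

Files are sent to the printer: Oct 10, 1995.
Printing is complete: Oct 10, 1995 + 18 days = Oct 28, 1995.
Proofs are approved: Oct 12, 1995.
Binding is complete: Oct 12, 1995 + 28 days = Nov 9, 1995.
The shipment leaves the bindery: Nov 9, 1995 + 7 days = Nov 16, 1995.
Books arrive at the warehouse: Nov 16, 1995 + 25 days = Dec 11, 1995.
Comparing: printing is complete on Oct 28, 1995 vs books arrive at the warehouse on Dec 11, 1995. Earlier: printing is complete.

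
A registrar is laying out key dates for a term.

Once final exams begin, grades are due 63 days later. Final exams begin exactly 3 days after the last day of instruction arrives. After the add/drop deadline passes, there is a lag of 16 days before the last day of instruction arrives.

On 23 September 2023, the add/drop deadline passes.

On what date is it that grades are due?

The add/drop deadline passes: Sep 23, 2023.
The last day of instruction arrives: Sep 23, 2023 + 16 days = Oct 9, 2023.
Final exams begin: Oct 9, 2023 + 3 days = Oct 12, 2023.
Grades are due: Oct 12, 2023 + 63 days = Dec 14, 2023.

14 December 2023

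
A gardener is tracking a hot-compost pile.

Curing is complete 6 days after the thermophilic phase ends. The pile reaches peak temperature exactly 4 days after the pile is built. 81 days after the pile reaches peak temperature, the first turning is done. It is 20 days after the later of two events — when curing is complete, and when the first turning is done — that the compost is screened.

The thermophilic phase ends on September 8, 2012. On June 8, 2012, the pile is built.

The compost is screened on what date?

October 4, 2012

The thermophilic phase ends: Sep 8, 2012.
Curing is complete: Sep 8, 2012 + 6 days = Sep 14, 2012.
The pile is built: Jun 8, 2012.
The pile reaches peak temperature: Jun 8, 2012 + 4 days = Jun 12, 2012.
The first turning is done: Jun 12, 2012 + 81 days = Sep 1, 2012.
Both prerequisites met — curing is complete (Sep 14, 2012), the first turning is done (Sep 1, 2012); the later is Sep 14, 2012.
The compost is screened: Sep 14, 2012 + 20 days = Oct 4, 2012.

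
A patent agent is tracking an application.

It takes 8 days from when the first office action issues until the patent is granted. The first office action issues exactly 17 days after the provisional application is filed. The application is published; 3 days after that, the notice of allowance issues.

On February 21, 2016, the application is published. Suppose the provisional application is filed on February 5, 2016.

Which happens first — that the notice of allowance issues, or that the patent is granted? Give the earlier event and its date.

The application is published: Feb 21, 2016.
The notice of allowance issues: Feb 21, 2016 + 3 days = Feb 24, 2016.
The provisional application is filed: Feb 5, 2016.
The first office action issues: Feb 5, 2016 + 17 days = Feb 22, 2016.
The patent is granted: Feb 22, 2016 + 8 days = Mar 1, 2016.
Comparing: the notice of allowance issues on Feb 24, 2016 vs the patent is granted on Mar 1, 2016. Earlier: the notice of allowance issues.

The notice of allowance issues — February 24, 2016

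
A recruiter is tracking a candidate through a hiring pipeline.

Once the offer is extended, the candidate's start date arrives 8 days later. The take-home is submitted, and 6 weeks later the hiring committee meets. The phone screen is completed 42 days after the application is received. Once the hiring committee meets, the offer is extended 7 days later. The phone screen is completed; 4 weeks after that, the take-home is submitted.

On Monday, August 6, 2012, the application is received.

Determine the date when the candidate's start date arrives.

Tuesday, December 11, 2012

The application is received: Aug 6, 2012.
The phone screen is completed: Aug 6, 2012 + 42 days = Sep 17, 2012.
The take-home is submitted: Sep 17, 2012 + 4 weeks = Oct 15, 2012.
The hiring committee meets: Oct 15, 2012 + 6 weeks = Nov 26, 2012.
The offer is extended: Nov 26, 2012 + 7 days = Dec 3, 2012.
The candidate's start date arrives: Dec 3, 2012 + 8 days = Dec 11, 2012.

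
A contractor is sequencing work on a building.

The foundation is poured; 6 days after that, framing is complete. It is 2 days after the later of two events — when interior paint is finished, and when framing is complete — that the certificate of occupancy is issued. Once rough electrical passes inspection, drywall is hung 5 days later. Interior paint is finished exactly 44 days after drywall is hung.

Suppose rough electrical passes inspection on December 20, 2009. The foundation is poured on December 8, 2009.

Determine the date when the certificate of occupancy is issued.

February 9, 2010

Rough electrical passes inspection: Dec 20, 2009.
Drywall is hung: Dec 20, 2009 + 5 days = Dec 25, 2009.
Interior paint is finished: Dec 25, 2009 + 44 days = Feb 7, 2010.
The foundation is poured: Dec 8, 2009.
Framing is complete: Dec 8, 2009 + 6 days = Dec 14, 2009.
Both prerequisites met — interior paint is finished (Feb 7, 2010), framing is complete (Dec 14, 2009); the later is Feb 7, 2010.
The certificate of occupancy is issued: Feb 7, 2010 + 2 days = Feb 9, 2010.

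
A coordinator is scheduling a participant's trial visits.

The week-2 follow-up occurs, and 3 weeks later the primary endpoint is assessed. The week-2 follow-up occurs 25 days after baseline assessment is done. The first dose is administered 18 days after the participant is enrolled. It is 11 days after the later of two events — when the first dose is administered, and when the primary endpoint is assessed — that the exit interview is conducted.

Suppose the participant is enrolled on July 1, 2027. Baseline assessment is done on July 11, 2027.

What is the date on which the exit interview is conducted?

September 6, 2027

The participant is enrolled: Jul 1, 2027.
The first dose is administered: Jul 1, 2027 + 18 days = Jul 19, 2027.
Baseline assessment is done: Jul 11, 2027.
The week-2 follow-up occurs: Jul 11, 2027 + 25 days = Aug 5, 2027.
The primary endpoint is assessed: Aug 5, 2027 + 3 weeks = Aug 26, 2027.
Both prerequisites met — the first dose is administered (Jul 19, 2027), the primary endpoint is assessed (Aug 26, 2027); the later is Aug 26, 2027.
The exit interview is conducted: Aug 26, 2027 + 11 days = Sep 6, 2027.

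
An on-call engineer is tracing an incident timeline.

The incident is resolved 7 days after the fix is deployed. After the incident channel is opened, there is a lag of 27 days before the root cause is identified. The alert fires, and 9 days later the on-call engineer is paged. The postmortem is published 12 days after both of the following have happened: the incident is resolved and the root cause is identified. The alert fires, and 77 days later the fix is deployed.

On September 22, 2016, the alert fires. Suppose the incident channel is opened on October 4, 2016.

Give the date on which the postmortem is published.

The alert fires: Sep 22, 2016.
The fix is deployed: Sep 22, 2016 + 77 days = Dec 8, 2016.
The incident is resolved: Dec 8, 2016 + 7 days = Dec 15, 2016.
The incident channel is opened: Oct 4, 2016.
The root cause is identified: Oct 4, 2016 + 27 days = Oct 31, 2016.
Both prerequisites met — the incident is resolved (Dec 15, 2016), the root cause is identified (Oct 31, 2016); the later is Dec 15, 2016.
The postmortem is published: Dec 15, 2016 + 12 days = Dec 27, 2016.

December 27, 2016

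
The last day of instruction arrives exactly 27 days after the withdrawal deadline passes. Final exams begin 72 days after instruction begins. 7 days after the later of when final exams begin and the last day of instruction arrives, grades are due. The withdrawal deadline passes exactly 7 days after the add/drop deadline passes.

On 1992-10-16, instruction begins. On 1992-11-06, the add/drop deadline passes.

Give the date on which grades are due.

1993-01-03

Instruction begins: Oct 16, 1992.
Final exams begin: Oct 16, 1992 + 72 days = Dec 27, 1992.
The add/drop deadline passes: Nov 6, 1992.
The withdrawal deadline passes: Nov 6, 1992 + 7 days = Nov 13, 1992.
The last day of instruction arrives: Nov 13, 1992 + 27 days = Dec 10, 1992.
Both prerequisites met — final exams begin (Dec 27, 1992), the last day of instruction arrives (Dec 10, 1992); the later is Dec 27, 1992.
Grades are due: Dec 27, 1992 + 7 days = Jan 3, 1993.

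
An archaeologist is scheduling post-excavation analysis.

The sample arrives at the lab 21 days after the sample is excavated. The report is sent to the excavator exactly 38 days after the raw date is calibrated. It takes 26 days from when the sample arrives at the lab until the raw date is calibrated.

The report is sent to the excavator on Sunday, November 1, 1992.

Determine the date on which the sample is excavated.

Saturday, August 8, 1992

The report is sent to the excavator: Nov 1, 1992.
The raw date is calibrated: Nov 1, 1992 − 38 days = Sep 24, 1992.
The sample arrives at the lab: Sep 24, 1992 − 26 days = Aug 29, 1992.
The sample is excavated: Aug 29, 1992 − 21 days = Aug 8, 1992.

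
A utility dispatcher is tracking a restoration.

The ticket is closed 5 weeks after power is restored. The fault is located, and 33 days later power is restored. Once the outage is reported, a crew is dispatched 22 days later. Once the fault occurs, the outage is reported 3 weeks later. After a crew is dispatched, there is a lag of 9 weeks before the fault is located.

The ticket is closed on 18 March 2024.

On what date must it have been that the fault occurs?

The ticket is closed: Mar 18, 2024.
Power is restored: Mar 18, 2024 − 5 weeks = Feb 12, 2024.
The fault is located: Feb 12, 2024 − 33 days = Jan 10, 2024.
A crew is dispatched: Jan 10, 2024 − 9 weeks = Nov 8, 2023.
The outage is reported: Nov 8, 2023 − 22 days = Oct 17, 2023.
The fault occurs: Oct 17, 2023 − 3 weeks = Sep 26, 2023.

26 September 2023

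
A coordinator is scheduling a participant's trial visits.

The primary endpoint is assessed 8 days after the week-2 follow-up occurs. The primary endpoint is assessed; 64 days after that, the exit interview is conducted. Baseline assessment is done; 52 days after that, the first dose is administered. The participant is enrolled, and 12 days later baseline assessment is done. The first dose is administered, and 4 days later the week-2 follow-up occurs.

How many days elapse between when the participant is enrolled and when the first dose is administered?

Causal path: the participant is enrolled → baseline assessment is done → the first dose is administered.
Total delay along the path: 12 + 52 = 64 days.

64 days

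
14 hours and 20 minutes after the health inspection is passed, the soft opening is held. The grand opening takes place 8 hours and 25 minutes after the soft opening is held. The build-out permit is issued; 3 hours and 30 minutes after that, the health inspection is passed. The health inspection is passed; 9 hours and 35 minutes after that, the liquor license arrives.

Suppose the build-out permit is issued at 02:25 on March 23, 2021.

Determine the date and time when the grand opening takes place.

The build-out permit is issued: 02:25 Mar 23, 2021.
The health inspection is passed: 02:25 Mar 23, 2021 + 3h30m = 05:55 Mar 23, 2021.
The soft opening is held: 05:55 Mar 23, 2021 + 14h20m = 20:15 Mar 23, 2021.
The grand opening takes place: 20:15 Mar 23, 2021 + 8h25m = 04:40 Mar 24, 2021.

04:40 on March 24, 2021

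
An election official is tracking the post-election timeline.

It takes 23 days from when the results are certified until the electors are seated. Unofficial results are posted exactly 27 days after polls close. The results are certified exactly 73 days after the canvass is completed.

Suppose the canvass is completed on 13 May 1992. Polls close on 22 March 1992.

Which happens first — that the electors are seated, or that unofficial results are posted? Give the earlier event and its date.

Unofficial results are posted — 18 April 1992

The canvass is completed: May 13, 1992.
The results are certified: May 13, 1992 + 73 days = Jul 25, 1992.
The electors are seated: Jul 25, 1992 + 23 days = Aug 17, 1992.
Polls close: Mar 22, 1992.
Unofficial results are posted: Mar 22, 1992 + 27 days = Apr 18, 1992.
Comparing: the electors are seated on Aug 17, 1992 vs unofficial results are posted on Apr 18, 1992. Earlier: unofficial results are posted.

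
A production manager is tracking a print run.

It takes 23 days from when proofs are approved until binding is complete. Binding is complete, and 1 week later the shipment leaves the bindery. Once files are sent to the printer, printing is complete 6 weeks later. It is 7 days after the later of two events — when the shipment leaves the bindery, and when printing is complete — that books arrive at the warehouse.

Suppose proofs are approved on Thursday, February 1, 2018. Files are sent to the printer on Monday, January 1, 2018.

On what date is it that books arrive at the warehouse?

Proofs are approved: Feb 1, 2018.
Binding is complete: Feb 1, 2018 + 23 days = Feb 24, 2018.
The shipment leaves the bindery: Feb 24, 2018 + 1 week = Mar 3, 2018.
Files are sent to the printer: Jan 1, 2018.
Printing is complete: Jan 1, 2018 + 6 weeks = Feb 12, 2018.
Both prerequisites met — the shipment leaves the bindery (Mar 3, 2018), printing is complete (Feb 12, 2018); the later is Mar 3, 2018.
Books arrive at the warehouse: Mar 3, 2018 + 7 days = Mar 10, 2018.

Saturday, March 10, 2018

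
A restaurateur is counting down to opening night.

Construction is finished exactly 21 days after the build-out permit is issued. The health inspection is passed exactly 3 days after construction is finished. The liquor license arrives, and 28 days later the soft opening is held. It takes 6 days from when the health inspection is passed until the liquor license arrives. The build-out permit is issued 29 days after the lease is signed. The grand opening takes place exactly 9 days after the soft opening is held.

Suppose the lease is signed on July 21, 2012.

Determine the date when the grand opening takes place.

October 25, 2012

The lease is signed: Jul 21, 2012.
The build-out permit is issued: Jul 21, 2012 + 29 days = Aug 19, 2012.
Construction is finished: Aug 19, 2012 + 21 days = Sep 9, 2012.
The health inspection is passed: Sep 9, 2012 + 3 days = Sep 12, 2012.
The liquor license arrives: Sep 12, 2012 + 6 days = Sep 18, 2012.
The soft opening is held: Sep 18, 2012 + 28 days = Oct 16, 2012.
The grand opening takes place: Oct 16, 2012 + 9 days = Oct 25, 2012.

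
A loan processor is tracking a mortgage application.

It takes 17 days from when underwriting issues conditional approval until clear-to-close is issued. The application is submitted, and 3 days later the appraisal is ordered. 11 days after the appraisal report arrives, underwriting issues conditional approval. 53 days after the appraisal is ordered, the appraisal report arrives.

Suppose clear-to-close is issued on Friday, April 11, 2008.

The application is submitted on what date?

Friday, January 18, 2008

Clear-to-close is issued: Apr 11, 2008.
Underwriting issues conditional approval: Apr 11, 2008 − 17 days = Mar 25, 2008.
The appraisal report arrives: Mar 25, 2008 − 11 days = Mar 14, 2008.
The appraisal is ordered: Mar 14, 2008 − 53 days = Jan 21, 2008.
The application is submitted: Jan 21, 2008 − 3 days = Jan 18, 2008.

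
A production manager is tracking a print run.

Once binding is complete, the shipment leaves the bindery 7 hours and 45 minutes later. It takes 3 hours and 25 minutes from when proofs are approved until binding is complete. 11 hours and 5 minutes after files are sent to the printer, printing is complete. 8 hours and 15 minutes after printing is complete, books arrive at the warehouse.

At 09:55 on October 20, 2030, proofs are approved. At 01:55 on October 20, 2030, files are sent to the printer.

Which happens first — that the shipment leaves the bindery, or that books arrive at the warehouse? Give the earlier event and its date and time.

The shipment leaves the bindery — 21:05 on October 20, 2030

Proofs are approved: 09:55 Oct 20, 2030.
Binding is complete: 09:55 Oct 20, 2030 + 3h25m = 13:20 Oct 20, 2030.
The shipment leaves the bindery: 13:20 Oct 20, 2030 + 7h45m = 21:05 Oct 20, 2030.
Files are sent to the printer: 01:55 Oct 20, 2030.
Printing is complete: 01:55 Oct 20, 2030 + 11h05m = 13:00 Oct 20, 2030.
Books arrive at the warehouse: 13:00 Oct 20, 2030 + 8h15m = 21:15 Oct 20, 2030.
Comparing: the shipment leaves the bindery at 21:05 Oct 20, 2030 vs books arrive at the warehouse at 21:15 Oct 20, 2030. Earlier: the shipment leaves the bindery.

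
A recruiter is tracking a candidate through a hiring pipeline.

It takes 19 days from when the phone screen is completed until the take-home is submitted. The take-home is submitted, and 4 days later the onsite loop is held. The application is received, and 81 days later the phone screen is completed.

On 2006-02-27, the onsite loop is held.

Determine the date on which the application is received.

2005-11-15

The onsite loop is held: Feb 27, 2006.
The take-home is submitted: Feb 27, 2006 − 4 days = Feb 23, 2006.
The phone screen is completed: Feb 23, 2006 − 19 days = Feb 4, 2006.
The application is received: Feb 4, 2006 − 81 days = Nov 15, 2005.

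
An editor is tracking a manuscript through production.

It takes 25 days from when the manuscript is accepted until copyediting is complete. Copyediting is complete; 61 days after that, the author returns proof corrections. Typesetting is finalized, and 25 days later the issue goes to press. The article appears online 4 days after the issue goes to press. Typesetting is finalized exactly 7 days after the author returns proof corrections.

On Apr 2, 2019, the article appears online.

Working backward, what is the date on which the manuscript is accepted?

Dec 1, 2018

The article appears online: Apr 2, 2019.
The issue goes to press: Apr 2, 2019 − 4 days = Mar 29, 2019.
Typesetting is finalized: Mar 29, 2019 − 25 days = Mar 4, 2019.
The author returns proof corrections: Mar 4, 2019 − 7 days = Feb 25, 2019.
Copyediting is complete: Feb 25, 2019 − 61 days = Dec 26, 2018.
The manuscript is accepted: Dec 26, 2018 − 25 days = Dec 1, 2018.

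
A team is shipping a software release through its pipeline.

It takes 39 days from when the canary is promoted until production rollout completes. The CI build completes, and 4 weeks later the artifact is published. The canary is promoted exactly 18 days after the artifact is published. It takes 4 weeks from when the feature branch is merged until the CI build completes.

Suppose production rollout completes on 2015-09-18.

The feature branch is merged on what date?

Production rollout completes: Sep 18, 2015.
The canary is promoted: Sep 18, 2015 − 39 days = Aug 10, 2015.
The artifact is published: Aug 10, 2015 − 18 days = Jul 23, 2015.
The CI build completes: Jul 23, 2015 − 4 weeks = Jun 25, 2015.
The feature branch is merged: Jun 25, 2015 − 4 weeks = May 28, 2015.

2015-05-28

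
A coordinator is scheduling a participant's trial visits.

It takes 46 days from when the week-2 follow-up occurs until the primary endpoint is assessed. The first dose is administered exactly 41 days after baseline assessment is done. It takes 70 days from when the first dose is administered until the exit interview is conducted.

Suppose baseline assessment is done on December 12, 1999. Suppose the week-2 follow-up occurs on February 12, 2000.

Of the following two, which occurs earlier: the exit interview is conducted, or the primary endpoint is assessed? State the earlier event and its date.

Baseline assessment is done: Dec 12, 1999.
The first dose is administered: Dec 12, 1999 + 41 days = Jan 22, 2000.
The exit interview is conducted: Jan 22, 2000 + 70 days = Apr 1, 2000.
The week-2 follow-up occurs: Feb 12, 2000.
The primary endpoint is assessed: Feb 12, 2000 + 46 days = Mar 29, 2000.
Comparing: the exit interview is conducted on Apr 1, 2000 vs the primary endpoint is assessed on Mar 29, 2000. Earlier: the primary endpoint is assessed.

The primary endpoint is assessed — March 29, 2000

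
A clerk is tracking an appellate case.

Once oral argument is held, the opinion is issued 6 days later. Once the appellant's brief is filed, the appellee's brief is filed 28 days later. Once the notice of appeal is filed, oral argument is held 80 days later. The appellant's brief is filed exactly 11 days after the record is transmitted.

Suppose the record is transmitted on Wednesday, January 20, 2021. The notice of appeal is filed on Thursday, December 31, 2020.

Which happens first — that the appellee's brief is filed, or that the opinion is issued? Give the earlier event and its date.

The record is transmitted: Jan 20, 2021.
The appellant's brief is filed: Jan 20, 2021 + 11 days = Jan 31, 2021.
The appellee's brief is filed: Jan 31, 2021 + 28 days = Feb 28, 2021.
The notice of appeal is filed: Dec 31, 2020.
Oral argument is held: Dec 31, 2020 + 80 days = Mar 21, 2021.
The opinion is issued: Mar 21, 2021 + 6 days = Mar 27, 2021.
Comparing: the appellee's brief is filed on Feb 28, 2021 vs the opinion is issued on Mar 27, 2021. Earlier: the appellee's brief is filed.

The appellee's brief is filed — Sunday, February 28, 2021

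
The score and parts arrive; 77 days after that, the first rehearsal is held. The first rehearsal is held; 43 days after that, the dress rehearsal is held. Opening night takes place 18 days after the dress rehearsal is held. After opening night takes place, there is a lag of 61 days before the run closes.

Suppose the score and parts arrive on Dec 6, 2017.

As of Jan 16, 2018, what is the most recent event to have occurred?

The score and parts arrive

The score and parts arrive: Dec 6, 2017.
The first rehearsal is held: Dec 6, 2017 + 77 days = Feb 21, 2018.
The dress rehearsal is held: Feb 21, 2018 + 43 days = Apr 5, 2018.
Opening night takes place: Apr 5, 2018 + 18 days = Apr 23, 2018.
The run closes: Apr 23, 2018 + 61 days = Jun 23, 2018.
Jan 16, 2018 falls between when the score and parts arrive (Dec 6, 2017) and when the first rehearsal is held (Feb 21, 2018).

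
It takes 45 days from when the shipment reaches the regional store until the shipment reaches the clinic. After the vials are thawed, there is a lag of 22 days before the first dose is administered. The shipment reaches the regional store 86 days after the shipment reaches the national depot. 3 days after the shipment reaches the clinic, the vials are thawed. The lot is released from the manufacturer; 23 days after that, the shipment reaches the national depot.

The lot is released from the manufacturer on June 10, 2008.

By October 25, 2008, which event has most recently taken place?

The lot is released from the manufacturer: Jun 10, 2008.
The shipment reaches the national depot: Jun 10, 2008 + 23 days = Jul 3, 2008.
The shipment reaches the regional store: Jul 3, 2008 + 86 days = Sep 27, 2008.
The shipment reaches the clinic: Sep 27, 2008 + 45 days = Nov 11, 2008.
The vials are thawed: Nov 11, 2008 + 3 days = Nov 14, 2008.
The first dose is administered: Nov 14, 2008 + 22 days = Dec 6, 2008.
Oct 25, 2008 falls between when the shipment reaches the regional store (Sep 27, 2008) and when the shipment reaches the clinic (Nov 11, 2008).

The shipment reaches the regional store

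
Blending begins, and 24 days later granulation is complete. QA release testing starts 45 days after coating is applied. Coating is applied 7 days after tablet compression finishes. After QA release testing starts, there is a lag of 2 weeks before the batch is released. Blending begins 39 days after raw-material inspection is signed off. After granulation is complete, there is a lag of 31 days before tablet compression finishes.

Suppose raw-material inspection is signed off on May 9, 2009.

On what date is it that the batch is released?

Raw-material inspection is signed off: May 9, 2009.
Blending begins: May 9, 2009 + 39 days = Jun 17, 2009.
Granulation is complete: Jun 17, 2009 + 24 days = Jul 11, 2009.
Tablet compression finishes: Jul 11, 2009 + 31 days = Aug 11, 2009.
Coating is applied: Aug 11, 2009 + 7 days = Aug 18, 2009.
QA release testing starts: Aug 18, 2009 + 45 days = Oct 2, 2009.
The batch is released: Oct 2, 2009 + 2 weeks = Oct 16, 2009.

October 16, 2009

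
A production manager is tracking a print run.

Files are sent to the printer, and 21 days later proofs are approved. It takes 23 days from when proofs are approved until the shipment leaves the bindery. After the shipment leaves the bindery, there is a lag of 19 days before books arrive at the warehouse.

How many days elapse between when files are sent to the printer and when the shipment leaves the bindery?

Causal path: files are sent to the printer → proofs are approved → the shipment leaves the bindery.
Total delay along the path: 21 + 23 = 44 days.

44 days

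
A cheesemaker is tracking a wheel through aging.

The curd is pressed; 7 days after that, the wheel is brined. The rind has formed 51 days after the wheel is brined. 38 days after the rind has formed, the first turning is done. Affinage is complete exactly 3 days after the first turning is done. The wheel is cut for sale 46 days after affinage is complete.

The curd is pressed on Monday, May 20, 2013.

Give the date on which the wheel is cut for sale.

Saturday, October 12, 2013

The curd is pressed: May 20, 2013.
The wheel is brined: May 20, 2013 + 7 days = May 27, 2013.
The rind has formed: May 27, 2013 + 51 days = Jul 17, 2013.
The first turning is done: Jul 17, 2013 + 38 days = Aug 24, 2013.
Affinage is complete: Aug 24, 2013 + 3 days = Aug 27, 2013.
The wheel is cut for sale: Aug 27, 2013 + 46 days = Oct 12, 2013.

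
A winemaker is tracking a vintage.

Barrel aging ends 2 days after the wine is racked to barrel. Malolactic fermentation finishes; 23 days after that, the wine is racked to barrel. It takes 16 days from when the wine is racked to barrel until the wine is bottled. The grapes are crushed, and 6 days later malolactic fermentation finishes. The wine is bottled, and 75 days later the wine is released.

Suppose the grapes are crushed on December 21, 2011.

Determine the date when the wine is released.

The grapes are crushed: Dec 21, 2011.
Malolactic fermentation finishes: Dec 21, 2011 + 6 days = Dec 27, 2011.
The wine is racked to barrel: Dec 27, 2011 + 23 days = Jan 19, 2012.
The wine is bottled: Jan 19, 2012 + 16 days = Feb 4, 2012.
The wine is released: Feb 4, 2012 + 75 days = Apr 19, 2012.

April 19, 2012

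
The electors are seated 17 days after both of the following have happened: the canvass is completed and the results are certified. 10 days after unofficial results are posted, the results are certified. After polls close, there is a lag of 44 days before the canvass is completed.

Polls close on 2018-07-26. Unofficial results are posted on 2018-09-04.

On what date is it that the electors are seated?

Polls close: Jul 26, 2018.
The canvass is completed: Jul 26, 2018 + 44 days = Sep 8, 2018.
Unofficial results are posted: Sep 4, 2018.
The results are certified: Sep 4, 2018 + 10 days = Sep 14, 2018.
Both prerequisites met — the canvass is completed (Sep 8, 2018), the results are certified (Sep 14, 2018); the later is Sep 14, 2018.
The electors are seated: Sep 14, 2018 + 17 days = Oct 1, 2018.

2018-10-01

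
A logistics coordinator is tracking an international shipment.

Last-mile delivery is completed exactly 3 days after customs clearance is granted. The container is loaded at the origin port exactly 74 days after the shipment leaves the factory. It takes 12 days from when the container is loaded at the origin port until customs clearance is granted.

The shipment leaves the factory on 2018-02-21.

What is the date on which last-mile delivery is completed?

2018-05-21

The shipment leaves the factory: Feb 21, 2018.
The container is loaded at the origin port: Feb 21, 2018 + 74 days = May 6, 2018.
Customs clearance is granted: May 6, 2018 + 12 days = May 18, 2018.
Last-mile delivery is completed: May 18, 2018 + 3 days = May 21, 2018.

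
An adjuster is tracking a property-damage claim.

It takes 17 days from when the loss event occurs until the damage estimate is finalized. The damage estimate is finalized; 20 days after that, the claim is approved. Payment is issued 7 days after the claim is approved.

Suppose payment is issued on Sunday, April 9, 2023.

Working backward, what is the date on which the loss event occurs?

Payment is issued: Apr 9, 2023.
The claim is approved: Apr 9, 2023 − 7 days = Apr 2, 2023.
The damage estimate is finalized: Apr 2, 2023 − 20 days = Mar 13, 2023.
The loss event occurs: Mar 13, 2023 − 17 days = Feb 24, 2023.

Friday, February 24, 2023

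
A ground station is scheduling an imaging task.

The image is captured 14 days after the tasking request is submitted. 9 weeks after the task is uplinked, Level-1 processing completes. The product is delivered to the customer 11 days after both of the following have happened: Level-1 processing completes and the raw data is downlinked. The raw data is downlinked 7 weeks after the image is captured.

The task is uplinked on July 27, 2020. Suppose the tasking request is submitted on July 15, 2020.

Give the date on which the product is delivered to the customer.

October 9, 2020

The task is uplinked: Jul 27, 2020.
Level-1 processing completes: Jul 27, 2020 + 9 weeks = Sep 28, 2020.
The tasking request is submitted: Jul 15, 2020.
The image is captured: Jul 15, 2020 + 14 days = Jul 29, 2020.
The raw data is downlinked: Jul 29, 2020 + 7 weeks = Sep 16, 2020.
Both prerequisites met — Level-1 processing completes (Sep 28, 2020), the raw data is downlinked (Sep 16, 2020); the later is Sep 28, 2020.
The product is delivered to the customer: Sep 28, 2020 + 11 days = Oct 9, 2020.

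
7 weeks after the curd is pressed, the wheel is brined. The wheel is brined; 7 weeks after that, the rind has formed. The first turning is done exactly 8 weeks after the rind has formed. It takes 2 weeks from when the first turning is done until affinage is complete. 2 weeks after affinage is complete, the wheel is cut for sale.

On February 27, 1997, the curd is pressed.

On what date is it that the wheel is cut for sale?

August 28, 1997

The curd is pressed: Feb 27, 1997.
The wheel is brined: Feb 27, 1997 + 7 weeks = Apr 17, 1997.
The rind has formed: Apr 17, 1997 + 7 weeks = Jun 5, 1997.
The first turning is done: Jun 5, 1997 + 8 weeks = Jul 31, 1997.
Affinage is complete: Jul 31, 1997 + 2 weeks = Aug 14, 1997.
The wheel is cut for sale: Aug 14, 1997 + 2 weeks = Aug 28, 1997.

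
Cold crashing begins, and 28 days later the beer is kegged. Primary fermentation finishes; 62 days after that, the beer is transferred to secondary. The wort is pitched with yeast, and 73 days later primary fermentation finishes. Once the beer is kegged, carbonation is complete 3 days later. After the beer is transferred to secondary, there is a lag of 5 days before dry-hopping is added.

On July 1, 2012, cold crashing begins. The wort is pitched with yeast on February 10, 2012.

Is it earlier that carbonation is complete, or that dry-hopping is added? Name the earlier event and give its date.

Cold crashing begins: Jul 1, 2012.
The beer is kegged: Jul 1, 2012 + 28 days = Jul 29, 2012.
Carbonation is complete: Jul 29, 2012 + 3 days = Aug 1, 2012.
The wort is pitched with yeast: Feb 10, 2012.
Primary fermentation finishes: Feb 10, 2012 + 73 days = Apr 23, 2012.
The beer is transferred to secondary: Apr 23, 2012 + 62 days = Jun 24, 2012.
Dry-hopping is added: Jun 24, 2012 + 5 days = Jun 29, 2012.
Comparing: carbonation is complete on Aug 1, 2012 vs dry-hopping is added on Jun 29, 2012. Earlier: dry-hopping is added.

Dry-hopping is added — June 29, 2012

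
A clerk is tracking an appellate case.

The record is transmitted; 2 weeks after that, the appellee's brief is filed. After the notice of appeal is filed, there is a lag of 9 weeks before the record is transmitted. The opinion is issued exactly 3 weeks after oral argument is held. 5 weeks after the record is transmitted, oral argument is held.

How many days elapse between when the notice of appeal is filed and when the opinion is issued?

Causal path: the notice of appeal is filed → the record is transmitted → oral argument is held → the opinion is issued.
Total delay along the path: 9 + 5 + 3 weeks = 17 weeks = 119 days.

119 days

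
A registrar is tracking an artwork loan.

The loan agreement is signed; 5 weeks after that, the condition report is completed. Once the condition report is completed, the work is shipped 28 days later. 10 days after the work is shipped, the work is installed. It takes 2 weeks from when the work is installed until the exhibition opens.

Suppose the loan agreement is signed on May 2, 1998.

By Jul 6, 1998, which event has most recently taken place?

The loan agreement is signed: May 2, 1998.
The condition report is completed: May 2, 1998 + 5 weeks = Jun 6, 1998.
The work is shipped: Jun 6, 1998 + 28 days = Jul 4, 1998.
The work is installed: Jul 4, 1998 + 10 days = Jul 14, 1998.
The exhibition opens: Jul 14, 1998 + 2 weeks = Jul 28, 1998.
Jul 6, 1998 falls between when the work is shipped (Jul 4, 1998) and when the work is installed (Jul 14, 1998).

The work is shipped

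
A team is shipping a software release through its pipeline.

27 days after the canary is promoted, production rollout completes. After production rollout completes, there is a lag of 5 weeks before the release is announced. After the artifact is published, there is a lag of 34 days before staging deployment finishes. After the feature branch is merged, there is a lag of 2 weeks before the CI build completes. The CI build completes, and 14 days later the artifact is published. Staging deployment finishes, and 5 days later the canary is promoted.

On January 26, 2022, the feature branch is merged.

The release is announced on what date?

June 4, 2022

The feature branch is merged: Jan 26, 2022.
The CI build completes: Jan 26, 2022 + 2 weeks = Feb 9, 2022.
The artifact is published: Feb 9, 2022 + 14 days = Feb 23, 2022.
Staging deployment finishes: Feb 23, 2022 + 34 days = Mar 29, 2022.
The canary is promoted: Mar 29, 2022 + 5 days = Apr 3, 2022.
Production rollout completes: Apr 3, 2022 + 27 days = Apr 30, 2022.
The release is announced: Apr 30, 2022 + 5 weeks = Jun 4, 2022.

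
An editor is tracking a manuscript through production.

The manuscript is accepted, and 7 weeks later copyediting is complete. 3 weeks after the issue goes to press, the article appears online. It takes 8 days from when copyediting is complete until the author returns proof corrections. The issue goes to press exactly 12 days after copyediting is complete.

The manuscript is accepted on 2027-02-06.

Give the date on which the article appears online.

The manuscript is accepted: Feb 6, 2027.
Copyediting is complete: Feb 6, 2027 + 7 weeks = Mar 27, 2027.
The issue goes to press: Mar 27, 2027 + 12 days = Apr 8, 2027.
The article appears online: Apr 8, 2027 + 3 weeks = Apr 29, 2027.

2027-04-29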